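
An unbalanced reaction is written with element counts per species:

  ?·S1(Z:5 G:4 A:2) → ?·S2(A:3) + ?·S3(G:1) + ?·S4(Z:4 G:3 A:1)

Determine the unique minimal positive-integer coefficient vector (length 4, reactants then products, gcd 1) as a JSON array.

Coefficients: [4, 1, 1, 5]

Z: 4·5 = 20 | 1·0+1·0+5·4 = 20
G: 4·4 = 16 | 1·0+1·1+5·3 = 16
A: 4·2 = 8 | 1·3+1·0+5·1 = 8
gcd(4,1,1,5) = 1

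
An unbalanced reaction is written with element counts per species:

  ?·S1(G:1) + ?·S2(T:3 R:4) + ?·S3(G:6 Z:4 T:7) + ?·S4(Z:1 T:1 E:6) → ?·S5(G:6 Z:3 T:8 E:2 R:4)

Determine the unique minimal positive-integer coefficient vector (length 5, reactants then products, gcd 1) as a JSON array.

G: 6·1+3·0+2·6+1·0 = 18 | 3·6 = 18
Z: 6·0+3·0+2·4+1·1 = 9 | 3·3 = 9
T: 6·0+3·3+2·7+1·1 = 24 | 3·8 = 24
E: 6·0+3·0+2·0+1·6 = 6 | 3·2 = 6
R: 6·0+3·4+2·0+1·0 = 12 | 3·4 = 12
gcd(6,3,2,1,3) = 1

Coefficients: [6, 3, 2, 1, 3]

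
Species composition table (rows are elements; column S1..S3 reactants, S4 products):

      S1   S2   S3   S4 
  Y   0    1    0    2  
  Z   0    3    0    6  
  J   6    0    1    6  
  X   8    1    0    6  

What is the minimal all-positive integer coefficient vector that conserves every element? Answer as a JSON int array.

Coefficients: [1, 4, 6, 2]

Y: 1·0+4·1+6·0 = 4 | 2·2 = 4
Z: 1·0+4·3+6·0 = 12 | 2·6 = 12
J: 1·6+4·0+6·1 = 12 | 2·6 = 12
X: 1·8+4·1+6·0 = 12 | 2·6 = 12
gcd(1,4,6,2) = 1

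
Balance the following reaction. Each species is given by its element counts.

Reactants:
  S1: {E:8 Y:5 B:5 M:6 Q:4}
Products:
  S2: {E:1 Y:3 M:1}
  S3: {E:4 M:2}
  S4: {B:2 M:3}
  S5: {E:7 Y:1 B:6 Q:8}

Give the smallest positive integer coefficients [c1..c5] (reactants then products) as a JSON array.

E: 4·8 = 32 | 6·1+3·4+4·0+2·7 = 32
Y: 4·5 = 20 | 6·3+3·0+4·0+2·1 = 20
B: 4·5 = 20 | 6·0+3·0+4·2+2·6 = 20
M: 4·6 = 24 | 6·1+3·2+4·3+2·0 = 24
Q: 4·4 = 16 | 6·0+3·0+4·0+2·8 = 16
gcd(4,6,3,4,2) = 1

Coefficients: [4, 6, 3, 4, 2]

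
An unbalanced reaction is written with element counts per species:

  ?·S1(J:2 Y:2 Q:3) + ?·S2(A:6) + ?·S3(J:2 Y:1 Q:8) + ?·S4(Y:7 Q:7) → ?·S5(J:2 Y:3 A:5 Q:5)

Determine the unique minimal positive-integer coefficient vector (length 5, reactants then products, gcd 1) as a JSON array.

Coefficients: [5, 5, 1, 1, 6]

J: 5·2+5·0+1·2+1·0 = 12 | 6·2 = 12
Y: 5·2+5·0+1·1+1·7 = 18 | 6·3 = 18
A: 5·0+5·6+1·0+1·0 = 30 | 6·5 = 30
Q: 5·3+5·0+1·8+1·7 = 30 | 6·5 = 30
gcd(5,5,1,1,6) = 1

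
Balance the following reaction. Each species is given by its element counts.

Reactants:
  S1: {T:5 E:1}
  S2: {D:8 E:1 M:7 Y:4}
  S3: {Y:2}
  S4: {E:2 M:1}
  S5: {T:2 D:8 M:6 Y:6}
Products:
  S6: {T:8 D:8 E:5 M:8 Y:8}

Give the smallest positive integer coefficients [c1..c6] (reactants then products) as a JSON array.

T: 4·5+1·0+4·0+5·0+2·2 = 24 | 3·8 = 24
D: 4·0+1·8+4·0+5·0+2·8 = 24 | 3·8 = 24
E: 4·1+1·1+4·0+5·2+2·0 = 15 | 3·5 = 15
M: 4·0+1·7+4·0+5·1+2·6 = 24 | 3·8 = 24
Y: 4·0+1·4+4·2+5·0+2·6 = 24 | 3·8 = 24
gcd(4,1,4,5,2,3) = 1

Coefficients: [4, 1, 4, 5, 2, 3]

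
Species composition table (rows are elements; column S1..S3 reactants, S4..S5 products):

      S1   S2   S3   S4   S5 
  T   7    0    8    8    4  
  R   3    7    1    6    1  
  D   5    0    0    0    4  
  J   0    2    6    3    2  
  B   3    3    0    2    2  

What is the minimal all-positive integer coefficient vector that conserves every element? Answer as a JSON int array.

T: 4·7+2·0+3·8 = 52 | 4·8+5·4 = 52
R: 4·3+2·7+3·1 = 29 | 4·6+5·1 = 29
D: 4·5+2·0+3·0 = 20 | 4·0+5·4 = 20
J: 4·0+2·2+3·6 = 22 | 4·3+5·2 = 22
B: 4·3+2·3+3·0 = 18 | 4·2+5·2 = 18
gcd(4,2,3,4,5) = 1

Coefficients: [4, 2, 3, 4, 5]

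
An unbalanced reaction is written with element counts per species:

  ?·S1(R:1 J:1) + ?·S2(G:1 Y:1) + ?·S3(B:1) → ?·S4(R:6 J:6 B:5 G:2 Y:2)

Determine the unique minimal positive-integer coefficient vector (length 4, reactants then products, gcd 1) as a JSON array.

Coefficients: [6, 2, 5, 1]

R: 6·1+2·0+5·0 = 6 | 1·6 = 6
J: 6·1+2·0+5·0 = 6 | 1·6 = 6
B: 6·0+2·0+5·1 = 5 | 1·5 = 5
G: 6·0+2·1+5·0 = 2 | 1·2 = 2
Y: 6·0+2·1+5·0 = 2 | 1·2 = 2
gcd(6,2,5,1) = 1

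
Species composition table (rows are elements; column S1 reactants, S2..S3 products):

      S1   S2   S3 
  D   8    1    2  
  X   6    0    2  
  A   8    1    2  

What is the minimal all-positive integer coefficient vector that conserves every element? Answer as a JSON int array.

Coefficients: [1, 2, 3]

D: 1·8 = 8 | 2·1+3·2 = 8
X: 1·6 = 6 | 2·0+3·2 = 6
A: 1·8 = 8 | 2·1+3·2 = 8
gcd(1,2,3) = 1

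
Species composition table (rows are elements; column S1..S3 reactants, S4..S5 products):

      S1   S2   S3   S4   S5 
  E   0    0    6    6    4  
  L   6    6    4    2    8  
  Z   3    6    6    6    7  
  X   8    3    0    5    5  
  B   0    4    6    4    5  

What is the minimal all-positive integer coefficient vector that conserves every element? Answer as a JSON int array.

E: 4·0+1·0+5·6 = 30 | 1·6+6·4 = 30
L: 4·6+1·6+5·4 = 50 | 1·2+6·8 = 50
Z: 4·3+1·6+5·6 = 48 | 1·6+6·7 = 48
X: 4·8+1·3+5·0 = 35 | 1·5+6·5 = 35
B: 4·0+1·4+5·6 = 34 | 1·4+6·5 = 34
gcd(4,1,5,1,6) = 1

Coefficients: [4, 1, 5, 1, 6]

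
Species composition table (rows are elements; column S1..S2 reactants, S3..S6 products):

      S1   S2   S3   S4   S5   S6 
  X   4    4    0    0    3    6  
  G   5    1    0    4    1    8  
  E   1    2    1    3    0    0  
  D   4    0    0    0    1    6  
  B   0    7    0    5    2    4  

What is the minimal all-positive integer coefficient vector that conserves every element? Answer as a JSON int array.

X: 3·4+3·4 = 24 | 6·0+1·0+6·3+1·6 = 24
G: 3·5+3·1 = 18 | 6·0+1·4+6·1+1·8 = 18
E: 3·1+3·2 = 9 | 6·1+1·3+6·0+1·0 = 9
D: 3·4+3·0 = 12 | 6·0+1·0+6·1+1·6 = 12
B: 3·0+3·7 = 21 | 6·0+1·5+6·2+1·4 = 21
gcd(3,3,6,1,6,1) = 1

Coefficients: [3, 3, 6, 1, 6, 1]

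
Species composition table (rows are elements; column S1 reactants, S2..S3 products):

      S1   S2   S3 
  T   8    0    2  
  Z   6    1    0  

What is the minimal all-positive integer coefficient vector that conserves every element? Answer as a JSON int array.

Coefficients: [1, 6, 4]

T: 1·8 = 8 | 6·0+4·2 = 8
Z: 1·6 = 6 | 6·1+4·0 = 6
gcd(1,6,4) = 1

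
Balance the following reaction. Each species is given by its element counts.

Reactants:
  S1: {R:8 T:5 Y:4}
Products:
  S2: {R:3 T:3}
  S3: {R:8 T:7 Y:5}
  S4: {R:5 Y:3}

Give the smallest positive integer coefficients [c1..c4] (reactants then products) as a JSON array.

R: 2·8 = 16 | 1·3+1·8+1·5 = 16
T: 2·5 = 10 | 1·3+1·7+1·0 = 10
Y: 2·4 = 8 | 1·0+1·5+1·3 = 8
gcd(2,1,1,1) = 1

Coefficients: [2, 1, 1, 1]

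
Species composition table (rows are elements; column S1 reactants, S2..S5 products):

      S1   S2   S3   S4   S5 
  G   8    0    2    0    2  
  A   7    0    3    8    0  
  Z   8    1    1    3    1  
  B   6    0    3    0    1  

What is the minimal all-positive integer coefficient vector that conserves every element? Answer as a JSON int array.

G: 2·8 = 16 | 5·0+2·2+1·0+6·2 = 16
A: 2·7 = 14 | 5·0+2·3+1·8+6·0 = 14
Z: 2·8 = 16 | 5·1+2·1+1·3+6·1 = 16
B: 2·6 = 12 | 5·0+2·3+1·0+6·1 = 12
gcd(2,5,2,1,6) = 1

Coefficients: [2, 5, 2, 1, 6]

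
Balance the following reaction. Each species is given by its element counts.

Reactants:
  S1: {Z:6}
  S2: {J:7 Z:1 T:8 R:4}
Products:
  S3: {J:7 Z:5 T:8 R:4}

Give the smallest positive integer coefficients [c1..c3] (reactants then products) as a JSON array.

J: 2·0+3·7 = 21 | 3·7 = 21
Z: 2·6+3·1 = 15 | 3·5 = 15
T: 2·0+3·8 = 24 | 3·8 = 24
R: 2·0+3·4 = 12 | 3·4 = 12
gcd(2,3,3) = 1

Coefficients: [2, 3, 3]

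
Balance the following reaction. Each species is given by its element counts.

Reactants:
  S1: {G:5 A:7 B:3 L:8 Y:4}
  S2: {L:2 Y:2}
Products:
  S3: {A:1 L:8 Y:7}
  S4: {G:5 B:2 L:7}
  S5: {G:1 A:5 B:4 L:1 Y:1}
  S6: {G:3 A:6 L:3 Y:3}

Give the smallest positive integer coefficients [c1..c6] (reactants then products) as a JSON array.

Coefficients: [6, 6, 3, 3, 3, 4]

G: 6·5+6·0 = 30 | 3·0+3·5+3·1+4·3 = 30
A: 6·7+6·0 = 42 | 3·1+3·0+3·5+4·6 = 42
B: 6·3+6·0 = 18 | 3·0+3·2+3·4+4·0 = 18
L: 6·8+6·2 = 60 | 3·8+3·7+3·1+4·3 = 60
Y: 6·4+6·2 = 36 | 3·7+3·0+3·1+4·3 = 36
gcd(6,6,3,3,3,4) = 1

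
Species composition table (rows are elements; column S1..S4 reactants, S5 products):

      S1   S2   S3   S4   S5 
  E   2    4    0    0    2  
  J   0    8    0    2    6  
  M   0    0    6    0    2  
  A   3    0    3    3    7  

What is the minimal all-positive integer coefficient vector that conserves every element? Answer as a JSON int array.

Coefficients: [1, 1, 1, 5, 3]

E: 1·2+1·4+1·0+5·0 = 6 | 3·2 = 6
J: 1·0+1·8+1·0+5·2 = 18 | 3·6 = 18
M: 1·0+1·0+1·6+5·0 = 6 | 3·2 = 6
A: 1·3+1·0+1·3+5·3 = 21 | 3·7 = 21
gcd(1,1,1,5,3) = 1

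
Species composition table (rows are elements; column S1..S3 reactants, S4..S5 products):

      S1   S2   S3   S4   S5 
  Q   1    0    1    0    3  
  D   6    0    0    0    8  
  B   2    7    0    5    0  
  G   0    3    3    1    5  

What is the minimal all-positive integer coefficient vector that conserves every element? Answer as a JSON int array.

Coefficients: [4, 1, 5, 3, 3]

Q: 4·1+1·0+5·1 = 9 | 3·0+3·3 = 9
D: 4·6+1·0+5·0 = 24 | 3·0+3·8 = 24
B: 4·2+1·7+5·0 = 15 | 3·5+3·0 = 15
G: 4·0+1·3+5·3 = 18 | 3·1+3·5 = 18
gcd(4,1,5,3,3) = 1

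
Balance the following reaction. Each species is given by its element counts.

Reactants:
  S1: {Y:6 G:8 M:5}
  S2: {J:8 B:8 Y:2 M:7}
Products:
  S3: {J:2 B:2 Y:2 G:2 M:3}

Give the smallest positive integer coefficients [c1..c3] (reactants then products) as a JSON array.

Coefficients: [1, 1, 4]

J: 1·0+1·8 = 8 | 4·2 = 8
B: 1·0+1·8 = 8 | 4·2 = 8
Y: 1·6+1·2 = 8 | 4·2 = 8
G: 1·8+1·0 = 8 | 4·2 = 8
M: 1·5+1·7 = 12 | 4·3 = 12
gcd(1,1,4) = 1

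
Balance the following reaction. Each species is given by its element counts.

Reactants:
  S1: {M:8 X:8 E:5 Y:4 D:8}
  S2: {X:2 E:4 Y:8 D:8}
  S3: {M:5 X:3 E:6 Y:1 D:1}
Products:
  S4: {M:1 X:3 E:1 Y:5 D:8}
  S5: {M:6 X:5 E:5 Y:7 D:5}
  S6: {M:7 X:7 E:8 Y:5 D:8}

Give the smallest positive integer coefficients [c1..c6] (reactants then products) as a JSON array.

M: 5·8+4·0+2·5 = 50 | 3·1+2·6+5·7 = 50
X: 5·8+4·2+2·3 = 54 | 3·3+2·5+5·7 = 54
E: 5·5+4·4+2·6 = 53 | 3·1+2·5+5·8 = 53
Y: 5·4+4·8+2·1 = 54 | 3·5+2·7+5·5 = 54
D: 5·8+4·8+2·1 = 74 | 3·8+2·5+5·8 = 74
gcd(5,4,2,3,2,5) = 1

Coefficients: [5, 4, 2, 3, 2, 5]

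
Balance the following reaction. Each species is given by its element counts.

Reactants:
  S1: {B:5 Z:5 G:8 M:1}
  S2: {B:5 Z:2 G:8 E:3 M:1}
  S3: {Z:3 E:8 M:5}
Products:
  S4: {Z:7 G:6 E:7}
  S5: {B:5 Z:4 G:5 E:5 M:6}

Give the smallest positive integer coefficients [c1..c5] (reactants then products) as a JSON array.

Coefficients: [5, 1, 6, 3, 6]

B: 5·5+1·5+6·0 = 30 | 3·0+6·5 = 30
Z: 5·5+1·2+6·3 = 45 | 3·7+6·4 = 45
G: 5·8+1·8+6·0 = 48 | 3·6+6·5 = 48
E: 5·0+1·3+6·8 = 51 | 3·7+6·5 = 51
M: 5·1+1·1+6·5 = 36 | 3·0+6·6 = 36
gcd(5,1,6,3,6) = 1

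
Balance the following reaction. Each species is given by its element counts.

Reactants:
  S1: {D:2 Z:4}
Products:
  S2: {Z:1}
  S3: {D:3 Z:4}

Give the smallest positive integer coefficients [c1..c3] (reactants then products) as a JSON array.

D: 3·2 = 6 | 4·0+2·3 = 6
Z: 3·4 = 12 | 4·1+2·4 = 12
gcd(3,4,2) = 1

Coefficients: [3, 4, 2]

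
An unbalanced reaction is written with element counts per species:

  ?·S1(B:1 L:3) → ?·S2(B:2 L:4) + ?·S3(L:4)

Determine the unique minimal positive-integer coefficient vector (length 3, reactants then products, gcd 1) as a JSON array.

Coefficients: [4, 2, 1]

B: 4·1 = 4 | 2·2+1·0 = 4
L: 4·3 = 12 | 2·4+1·4 = 12
gcd(4,2,1) = 1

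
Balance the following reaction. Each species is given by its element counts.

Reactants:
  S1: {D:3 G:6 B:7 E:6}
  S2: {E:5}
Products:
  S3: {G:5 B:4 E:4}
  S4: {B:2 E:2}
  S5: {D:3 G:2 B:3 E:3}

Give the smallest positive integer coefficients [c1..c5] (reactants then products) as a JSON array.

Coefficients: [5, 1, 4, 2, 5]

D: 5·3+1·0 = 15 | 4·0+2·0+5·3 = 15
G: 5·6+1·0 = 30 | 4·5+2·0+5·2 = 30
B: 5·7+1·0 = 35 | 4·4+2·2+5·3 = 35
E: 5·6+1·5 = 35 | 4·4+2·2+5·3 = 35
gcd(5,1,4,2,5) = 1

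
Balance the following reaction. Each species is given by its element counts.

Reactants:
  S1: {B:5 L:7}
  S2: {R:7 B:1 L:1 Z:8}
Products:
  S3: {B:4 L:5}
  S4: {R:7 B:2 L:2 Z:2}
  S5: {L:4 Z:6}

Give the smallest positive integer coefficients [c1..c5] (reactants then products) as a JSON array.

Coefficients: [5, 1, 6, 1, 1]

R: 5·0+1·7 = 7 | 6·0+1·7+1·0 = 7
B: 5·5+1·1 = 26 | 6·4+1·2+1·0 = 26
L: 5·7+1·1 = 36 | 6·5+1·2+1·4 = 36
Z: 5·0+1·8 = 8 | 6·0+1·2+1·6 = 8
gcd(5,1,6,1,1) = 1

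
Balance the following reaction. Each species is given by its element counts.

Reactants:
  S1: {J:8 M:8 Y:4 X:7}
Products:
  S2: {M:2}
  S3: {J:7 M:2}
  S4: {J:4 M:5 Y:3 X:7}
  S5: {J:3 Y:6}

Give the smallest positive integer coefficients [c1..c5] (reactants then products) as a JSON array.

J: 6·8 = 48 | 6·0+3·7+6·4+1·3 = 48
M: 6·8 = 48 | 6·2+3·2+6·5+1·0 = 48
Y: 6·4 = 24 | 6·0+3·0+6·3+1·6 = 24
X: 6·7 = 42 | 6·0+3·0+6·7+1·0 = 42
gcd(6,6,3,6,1) = 1

Coefficients: [6, 6, 3, 6, 1]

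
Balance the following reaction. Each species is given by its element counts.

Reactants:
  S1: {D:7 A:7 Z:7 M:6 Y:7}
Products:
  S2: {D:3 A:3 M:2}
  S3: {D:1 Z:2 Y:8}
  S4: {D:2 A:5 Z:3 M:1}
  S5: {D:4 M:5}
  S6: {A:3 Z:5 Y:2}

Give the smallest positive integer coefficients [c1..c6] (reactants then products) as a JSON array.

D: 6·7 = 42 | 4·3+4·1+3·2+5·4+5·0 = 42
A: 6·7 = 42 | 4·3+4·0+3·5+5·0+5·3 = 42
Z: 6·7 = 42 | 4·0+4·2+3·3+5·0+5·5 = 42
M: 6·6 = 36 | 4·2+4·0+3·1+5·5+5·0 = 36
Y: 6·7 = 42 | 4·0+4·8+3·0+5·0+5·2 = 42
gcd(6,4,4,3,5,5) = 1

Coefficients: [6, 4, 4, 3, 5, 5]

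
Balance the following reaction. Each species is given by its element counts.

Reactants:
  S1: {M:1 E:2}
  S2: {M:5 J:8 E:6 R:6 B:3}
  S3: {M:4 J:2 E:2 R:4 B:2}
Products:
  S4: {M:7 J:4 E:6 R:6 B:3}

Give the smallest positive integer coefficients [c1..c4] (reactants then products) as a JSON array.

M: 6·1+1·5+6·4 = 35 | 5·7 = 35
J: 6·0+1·8+6·2 = 20 | 5·4 = 20
E: 6·2+1·6+6·2 = 30 | 5·6 = 30
R: 6·0+1·6+6·4 = 30 | 5·6 = 30
B: 6·0+1·3+6·2 = 15 | 5·3 = 15
gcd(6,1,6,5) = 1

Coefficients: [6, 1, 6, 5]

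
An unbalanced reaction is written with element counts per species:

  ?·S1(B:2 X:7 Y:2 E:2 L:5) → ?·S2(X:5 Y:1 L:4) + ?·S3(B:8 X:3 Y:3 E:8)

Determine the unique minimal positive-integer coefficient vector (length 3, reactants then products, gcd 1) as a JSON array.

B: 4·2 = 8 | 5·0+1·8 = 8
X: 4·7 = 28 | 5·5+1·3 = 28
Y: 4·2 = 8 | 5·1+1·3 = 8
E: 4·2 = 8 | 5·0+1·8 = 8
L: 4·5 = 20 | 5·4+1·0 = 20
gcd(4,5,1) = 1

Coefficients: [4, 5, 1]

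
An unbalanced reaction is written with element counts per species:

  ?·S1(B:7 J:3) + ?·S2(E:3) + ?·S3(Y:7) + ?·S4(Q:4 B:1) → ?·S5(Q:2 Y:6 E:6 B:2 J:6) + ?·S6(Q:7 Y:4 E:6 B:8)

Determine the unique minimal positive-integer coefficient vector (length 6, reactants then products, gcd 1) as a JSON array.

Coefficients: [2, 6, 2, 4, 1, 2]

Q: 2·0+6·0+2·0+4·4 = 16 | 1·2+2·7 = 16
Y: 2·0+6·0+2·7+4·0 = 14 | 1·6+2·4 = 14
E: 2·0+6·3+2·0+4·0 = 18 | 1·6+2·6 = 18
B: 2·7+6·0+2·0+4·1 = 18 | 1·2+2·8 = 18
J: 2·3+6·0+2·0+4·0 = 6 | 1·6+2·0 = 6
gcd(2,6,2,4,1,2) = 1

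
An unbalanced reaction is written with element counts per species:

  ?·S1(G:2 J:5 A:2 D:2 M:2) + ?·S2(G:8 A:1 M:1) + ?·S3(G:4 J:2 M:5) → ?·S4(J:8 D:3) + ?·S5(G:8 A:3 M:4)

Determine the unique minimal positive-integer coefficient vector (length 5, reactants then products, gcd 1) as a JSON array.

G: 6·2+3·8+1·4 = 40 | 4·0+5·8 = 40
J: 6·5+3·0+1·2 = 32 | 4·8+5·0 = 32
A: 6·2+3·1+1·0 = 15 | 4·0+5·3 = 15
D: 6·2+3·0+1·0 = 12 | 4·3+5·0 = 12
M: 6·2+3·1+1·5 = 20 | 4·0+5·4 = 20
gcd(6,3,1,4,5) = 1

Coefficients: [6, 3, 1, 4, 5]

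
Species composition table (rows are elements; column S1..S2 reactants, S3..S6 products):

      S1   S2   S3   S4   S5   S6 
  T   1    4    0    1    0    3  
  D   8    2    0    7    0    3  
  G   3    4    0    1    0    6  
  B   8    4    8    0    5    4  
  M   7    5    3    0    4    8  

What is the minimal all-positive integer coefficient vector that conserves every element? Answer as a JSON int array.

T: 6·1+3·4 = 18 | 3·0+6·1+4·0+4·3 = 18
D: 6·8+3·2 = 54 | 3·0+6·7+4·0+4·3 = 54
G: 6·3+3·4 = 30 | 3·0+6·1+4·0+4·6 = 30
B: 6·8+3·4 = 60 | 3·8+6·0+4·5+4·4 = 60
M: 6·7+3·5 = 57 | 3·3+6·0+4·4+4·8 = 57
gcd(6,3,3,6,4,4) = 1

Coefficients: [6, 3, 3, 6, 4, 4]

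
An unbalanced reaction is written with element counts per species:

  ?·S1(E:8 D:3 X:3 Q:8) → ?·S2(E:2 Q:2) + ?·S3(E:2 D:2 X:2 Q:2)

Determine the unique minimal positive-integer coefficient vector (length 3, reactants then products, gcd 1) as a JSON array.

Coefficients: [2, 5, 3]

E: 2·8 = 16 | 5·2+3·2 = 16
D: 2·3 = 6 | 5·0+3·2 = 6
X: 2·3 = 6 | 5·0+3·2 = 6
Q: 2·8 = 16 | 5·2+3·2 = 16
gcd(2,5,3) = 1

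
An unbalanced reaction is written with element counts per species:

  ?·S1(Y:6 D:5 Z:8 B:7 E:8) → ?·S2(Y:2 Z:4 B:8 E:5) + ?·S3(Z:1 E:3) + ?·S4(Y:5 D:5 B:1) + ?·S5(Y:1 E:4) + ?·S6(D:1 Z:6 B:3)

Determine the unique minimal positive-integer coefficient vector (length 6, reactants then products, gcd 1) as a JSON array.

Coefficients: [5, 2, 2, 4, 6, 5]

Y: 5·6 = 30 | 2·2+2·0+4·5+6·1+5·0 = 30
D: 5·5 = 25 | 2·0+2·0+4·5+6·0+5·1 = 25
Z: 5·8 = 40 | 2·4+2·1+4·0+6·0+5·6 = 40
B: 5·7 = 35 | 2·8+2·0+4·1+6·0+5·3 = 35
E: 5·8 = 40 | 2·5+2·3+4·0+6·4+5·0 = 40
gcd(5,2,2,4,6,5) = 1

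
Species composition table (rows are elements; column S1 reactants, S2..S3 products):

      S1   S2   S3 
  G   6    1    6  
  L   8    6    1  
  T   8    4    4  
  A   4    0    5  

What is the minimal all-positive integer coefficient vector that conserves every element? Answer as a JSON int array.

G: 5·6 = 30 | 6·1+4·6 = 30
L: 5·8 = 40 | 6·6+4·1 = 40
T: 5·8 = 40 | 6·4+4·4 = 40
A: 5·4 = 20 | 6·0+4·5 = 20
gcd(5,6,4) = 1

Coefficients: [5, 6, 4]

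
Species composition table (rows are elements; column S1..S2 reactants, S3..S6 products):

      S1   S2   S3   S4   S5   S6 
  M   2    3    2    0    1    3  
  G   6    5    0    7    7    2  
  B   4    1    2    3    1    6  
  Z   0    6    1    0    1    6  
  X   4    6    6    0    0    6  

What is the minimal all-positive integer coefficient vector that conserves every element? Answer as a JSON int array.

Coefficients: [6, 3, 6, 1, 6, 1]

M: 6·2+3·3 = 21 | 6·2+1·0+6·1+1·3 = 21
G: 6·6+3·5 = 51 | 6·0+1·7+6·7+1·2 = 51
B: 6·4+3·1 = 27 | 6·2+1·3+6·1+1·6 = 27
Z: 6·0+3·6 = 18 | 6·1+1·0+6·1+1·6 = 18
X: 6·4+3·6 = 42 | 6·6+1·0+6·0+1·6 = 42
gcd(6,3,6,1,6,1) = 1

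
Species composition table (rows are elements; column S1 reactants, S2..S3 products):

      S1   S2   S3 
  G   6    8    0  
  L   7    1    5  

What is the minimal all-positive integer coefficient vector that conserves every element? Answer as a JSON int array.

G: 4·6 = 24 | 3·8+5·0 = 24
L: 4·7 = 28 | 3·1+5·5 = 28
gcd(4,3,5) = 1

Coefficients: [4, 3, 5]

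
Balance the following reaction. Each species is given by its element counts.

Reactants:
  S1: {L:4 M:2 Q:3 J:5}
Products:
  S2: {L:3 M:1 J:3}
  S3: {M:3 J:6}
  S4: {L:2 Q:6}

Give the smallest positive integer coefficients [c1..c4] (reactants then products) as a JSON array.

Coefficients: [6, 6, 2, 3]

L: 6·4 = 24 | 6·3+2·0+3·2 = 24
M: 6·2 = 12 | 6·1+2·3+3·0 = 12
Q: 6·3 = 18 | 6·0+2·0+3·6 = 18
J: 6·5 = 30 | 6·3+2·6+3·0 = 30
gcd(6,6,2,3) = 1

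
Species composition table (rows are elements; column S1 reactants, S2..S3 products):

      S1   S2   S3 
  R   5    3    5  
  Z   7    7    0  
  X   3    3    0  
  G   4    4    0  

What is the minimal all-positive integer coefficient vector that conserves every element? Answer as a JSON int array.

R: 5·5 = 25 | 5·3+2·5 = 25
Z: 5·7 = 35 | 5·7+2·0 = 35
X: 5·3 = 15 | 5·3+2·0 = 15
G: 5·4 = 20 | 5·4+2·0 = 20
gcd(5,5,2) = 1

Coefficients: [5, 5, 2]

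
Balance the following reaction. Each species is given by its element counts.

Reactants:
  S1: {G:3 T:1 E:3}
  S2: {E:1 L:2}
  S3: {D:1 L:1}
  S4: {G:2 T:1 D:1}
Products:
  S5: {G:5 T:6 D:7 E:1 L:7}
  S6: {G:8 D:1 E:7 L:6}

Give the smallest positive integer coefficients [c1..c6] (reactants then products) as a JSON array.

Coefficients: [1, 5, 3, 5, 1, 1]

G: 1·3+5·0+3·0+5·2 = 13 | 1·5+1·8 = 13
T: 1·1+5·0+3·0+5·1 = 6 | 1·6+1·0 = 6
D: 1·0+5·0+3·1+5·1 = 8 | 1·7+1·1 = 8
E: 1·3+5·1+3·0+5·0 = 8 | 1·1+1·7 = 8
L: 1·0+5·2+3·1+5·0 = 13 | 1·7+1·6 = 13
gcd(1,5,3,5,1,1) = 1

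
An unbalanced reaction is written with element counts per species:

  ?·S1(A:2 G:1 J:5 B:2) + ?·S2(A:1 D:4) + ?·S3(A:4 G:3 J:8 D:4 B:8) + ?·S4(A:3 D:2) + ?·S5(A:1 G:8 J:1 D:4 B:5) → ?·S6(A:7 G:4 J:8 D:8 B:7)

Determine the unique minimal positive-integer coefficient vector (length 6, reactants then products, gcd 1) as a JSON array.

A: 3·2+4·1+3·4+4·3+1·1 = 35 | 5·7 = 35
G: 3·1+4·0+3·3+4·0+1·8 = 20 | 5·4 = 20
J: 3·5+4·0+3·8+4·0+1·1 = 40 | 5·8 = 40
D: 3·0+4·4+3·4+4·2+1·4 = 40 | 5·8 = 40
B: 3·2+4·0+3·8+4·0+1·5 = 35 | 5·7 = 35
gcd(3,4,3,4,1,5) = 1

Coefficients: [3, 4, 3, 4, 1, 5]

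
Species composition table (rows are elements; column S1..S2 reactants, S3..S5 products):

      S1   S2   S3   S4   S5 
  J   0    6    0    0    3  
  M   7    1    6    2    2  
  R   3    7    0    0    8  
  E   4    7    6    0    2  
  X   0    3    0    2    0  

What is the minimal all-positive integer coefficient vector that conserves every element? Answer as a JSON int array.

J: 6·0+2·6 = 12 | 5·0+3·0+4·3 = 12
M: 6·7+2·1 = 44 | 5·6+3·2+4·2 = 44
R: 6·3+2·7 = 32 | 5·0+3·0+4·8 = 32
E: 6·4+2·7 = 38 | 5·6+3·0+4·2 = 38
X: 6·0+2·3 = 6 | 5·0+3·2+4·0 = 6
gcd(6,2,5,3,4) = 1

Coefficients: [6, 2, 5, 3, 4]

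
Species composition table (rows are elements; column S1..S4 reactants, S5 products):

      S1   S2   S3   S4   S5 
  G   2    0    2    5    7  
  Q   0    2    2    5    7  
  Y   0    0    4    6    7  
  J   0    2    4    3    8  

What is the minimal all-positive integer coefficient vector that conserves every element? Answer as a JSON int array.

Coefficients: [5, 5, 4, 2, 4]

G: 5·2+5·0+4·2+2·5 = 28 | 4·7 = 28
Q: 5·0+5·2+4·2+2·5 = 28 | 4·7 = 28
Y: 5·0+5·0+4·4+2·6 = 28 | 4·7 = 28
J: 5·0+5·2+4·4+2·3 = 32 | 4·8 = 32
gcd(5,5,4,2,4) = 1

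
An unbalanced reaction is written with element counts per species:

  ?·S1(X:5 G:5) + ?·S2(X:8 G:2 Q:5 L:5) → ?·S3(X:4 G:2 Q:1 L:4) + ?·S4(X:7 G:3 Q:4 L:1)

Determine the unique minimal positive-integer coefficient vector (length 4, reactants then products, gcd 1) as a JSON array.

X: 3·5+5·8 = 55 | 5·4+5·7 = 55
G: 3·5+5·2 = 25 | 5·2+5·3 = 25
Q: 3·0+5·5 = 25 | 5·1+5·4 = 25
L: 3·0+5·5 = 25 | 5·4+5·1 = 25
gcd(3,5,5,5) = 1

Coefficients: [3, 5, 5, 5]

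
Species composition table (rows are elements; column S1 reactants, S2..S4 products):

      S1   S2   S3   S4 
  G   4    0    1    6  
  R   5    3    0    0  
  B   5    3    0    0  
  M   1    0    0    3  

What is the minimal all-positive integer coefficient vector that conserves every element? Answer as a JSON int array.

Coefficients: [3, 5, 6, 1]

G: 3·4 = 12 | 5·0+6·1+1·6 = 12
R: 3·5 = 15 | 5·3+6·0+1·0 = 15
B: 3·5 = 15 | 5·3+6·0+1·0 = 15
M: 3·1 = 3 | 5·0+6·0+1·3 = 3
gcd(3,5,6,1) = 1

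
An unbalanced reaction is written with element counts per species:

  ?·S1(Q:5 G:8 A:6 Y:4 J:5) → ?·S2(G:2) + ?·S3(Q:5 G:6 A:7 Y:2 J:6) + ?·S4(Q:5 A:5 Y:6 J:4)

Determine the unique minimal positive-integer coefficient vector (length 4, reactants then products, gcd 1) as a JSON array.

Q: 2·5 = 10 | 5·0+1·5+1·5 = 10
G: 2·8 = 16 | 5·2+1·6+1·0 = 16
A: 2·6 = 12 | 5·0+1·7+1·5 = 12
Y: 2·4 = 8 | 5·0+1·2+1·6 = 8
J: 2·5 = 10 | 5·0+1·6+1·4 = 10
gcd(2,5,1,1) = 1

Coefficients: [2, 5, 1, 1]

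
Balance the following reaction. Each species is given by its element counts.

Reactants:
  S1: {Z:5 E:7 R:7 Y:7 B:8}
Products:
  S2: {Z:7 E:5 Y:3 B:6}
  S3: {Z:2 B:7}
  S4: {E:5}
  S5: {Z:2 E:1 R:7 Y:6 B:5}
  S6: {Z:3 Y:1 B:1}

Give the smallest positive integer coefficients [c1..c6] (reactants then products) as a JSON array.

Z: 5·5 = 25 | 1·7+1·2+5·0+5·2+2·3 = 25
E: 5·7 = 35 | 1·5+1·0+5·5+5·1+2·0 = 35
R: 5·7 = 35 | 1·0+1·0+5·0+5·7+2·0 = 35
Y: 5·7 = 35 | 1·3+1·0+5·0+5·6+2·1 = 35
B: 5·8 = 40 | 1·6+1·7+5·0+5·5+2·1 = 40
gcd(5,1,1,5,5,2) = 1

Coefficients: [5, 1, 1, 5, 5, 2]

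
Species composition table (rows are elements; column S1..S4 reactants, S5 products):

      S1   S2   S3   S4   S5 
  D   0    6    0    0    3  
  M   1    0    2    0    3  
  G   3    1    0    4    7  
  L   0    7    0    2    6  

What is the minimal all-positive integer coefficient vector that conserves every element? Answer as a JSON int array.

D: 2·0+2·6+5·0+5·0 = 12 | 4·3 = 12
M: 2·1+2·0+5·2+5·0 = 12 | 4·3 = 12
G: 2·3+2·1+5·0+5·4 = 28 | 4·7 = 28
L: 2·0+2·7+5·0+5·2 = 24 | 4·6 = 24
gcd(2,2,5,5,4) = 1

Coefficients: [2, 2, 5, 5, 4]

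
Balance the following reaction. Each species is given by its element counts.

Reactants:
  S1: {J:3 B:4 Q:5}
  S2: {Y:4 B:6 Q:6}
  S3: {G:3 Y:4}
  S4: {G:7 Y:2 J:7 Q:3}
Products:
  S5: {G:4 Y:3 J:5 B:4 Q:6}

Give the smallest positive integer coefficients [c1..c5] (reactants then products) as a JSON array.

Coefficients: [3, 2, 1, 3, 6]

G: 3·0+2·0+1·3+3·7 = 24 | 6·4 = 24
Y: 3·0+2·4+1·4+3·2 = 18 | 6·3 = 18
J: 3·3+2·0+1·0+3·7 = 30 | 6·5 = 30
B: 3·4+2·6+1·0+3·0 = 24 | 6·4 = 24
Q: 3·5+2·6+1·0+3·3 = 36 | 6·6 = 36
gcd(3,2,1,3,6) = 1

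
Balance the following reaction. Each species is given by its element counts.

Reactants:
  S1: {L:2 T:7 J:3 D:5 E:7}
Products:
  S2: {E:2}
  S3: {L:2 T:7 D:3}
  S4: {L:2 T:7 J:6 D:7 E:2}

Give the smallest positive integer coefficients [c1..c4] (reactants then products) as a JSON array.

L: 2·2 = 4 | 6·0+1·2+1·2 = 4
T: 2·7 = 14 | 6·0+1·7+1·7 = 14
J: 2·3 = 6 | 6·0+1·0+1·6 = 6
D: 2·5 = 10 | 6·0+1·3+1·7 = 10
E: 2·7 = 14 | 6·2+1·0+1·2 = 14
gcd(2,6,1,1) = 1

Coefficients: [2, 6, 1, 1]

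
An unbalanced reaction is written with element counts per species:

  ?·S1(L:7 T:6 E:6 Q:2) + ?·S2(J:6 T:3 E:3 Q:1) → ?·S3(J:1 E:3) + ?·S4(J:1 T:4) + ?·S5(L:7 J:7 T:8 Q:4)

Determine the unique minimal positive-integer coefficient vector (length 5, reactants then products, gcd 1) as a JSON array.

Coefficients: [1, 2, 4, 1, 1]

L: 1·7+2·0 = 7 | 4·0+1·0+1·7 = 7
J: 1·0+2·6 = 12 | 4·1+1·1+1·7 = 12
T: 1·6+2·3 = 12 | 4·0+1·4+1·8 = 12
E: 1·6+2·3 = 12 | 4·3+1·0+1·0 = 12
Q: 1·2+2·1 = 4 | 4·0+1·0+1·4 = 4
gcd(1,2,4,1,1) = 1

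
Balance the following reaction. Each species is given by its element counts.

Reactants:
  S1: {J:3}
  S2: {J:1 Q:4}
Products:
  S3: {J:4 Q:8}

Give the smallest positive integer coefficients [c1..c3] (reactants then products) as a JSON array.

Coefficients: [2, 6, 3]

J: 2·3+6·1 = 12 | 3·4 = 12
Q: 2·0+6·4 = 24 | 3·8 = 24
gcd(2,6,3) = 1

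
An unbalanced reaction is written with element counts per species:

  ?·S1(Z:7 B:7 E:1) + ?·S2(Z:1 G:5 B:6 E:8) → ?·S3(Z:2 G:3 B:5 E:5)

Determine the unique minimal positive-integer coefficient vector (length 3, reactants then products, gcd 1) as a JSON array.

Coefficients: [1, 3, 5]

Z: 1·7+3·1 = 10 | 5·2 = 10
G: 1·0+3·5 = 15 | 5·3 = 15
B: 1·7+3·6 = 25 | 5·5 = 25
E: 1·1+3·8 = 25 | 5·5 = 25
gcd(1,3,5) = 1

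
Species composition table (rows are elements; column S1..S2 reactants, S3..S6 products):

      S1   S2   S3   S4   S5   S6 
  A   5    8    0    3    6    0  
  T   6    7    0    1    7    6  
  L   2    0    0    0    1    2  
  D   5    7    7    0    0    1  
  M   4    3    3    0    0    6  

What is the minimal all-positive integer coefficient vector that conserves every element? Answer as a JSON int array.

Coefficients: [3, 3, 5, 5, 4, 1]

A: 3·5+3·8 = 39 | 5·0+5·3+4·6+1·0 = 39
T: 3·6+3·7 = 39 | 5·0+5·1+4·7+1·6 = 39
L: 3·2+3·0 = 6 | 5·0+5·0+4·1+1·2 = 6
D: 3·5+3·7 = 36 | 5·7+5·0+4·0+1·1 = 36
M: 3·4+3·3 = 21 | 5·3+5·0+4·0+1·6 = 21
gcd(3,3,5,5,4,1) = 1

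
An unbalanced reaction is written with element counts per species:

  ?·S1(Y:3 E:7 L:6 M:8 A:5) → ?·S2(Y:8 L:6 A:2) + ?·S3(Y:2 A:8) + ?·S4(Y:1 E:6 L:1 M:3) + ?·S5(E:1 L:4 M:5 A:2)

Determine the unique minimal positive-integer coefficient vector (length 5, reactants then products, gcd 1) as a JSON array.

Coefficients: [6, 1, 2, 6, 6]

Y: 6·3 = 18 | 1·8+2·2+6·1+6·0 = 18
E: 6·7 = 42 | 1·0+2·0+6·6+6·1 = 42
L: 6·6 = 36 | 1·6+2·0+6·1+6·4 = 36
M: 6·8 = 48 | 1·0+2·0+6·3+6·5 = 48
A: 6·5 = 30 | 1·2+2·8+6·0+6·2 = 30
gcd(6,1,2,6,6) = 1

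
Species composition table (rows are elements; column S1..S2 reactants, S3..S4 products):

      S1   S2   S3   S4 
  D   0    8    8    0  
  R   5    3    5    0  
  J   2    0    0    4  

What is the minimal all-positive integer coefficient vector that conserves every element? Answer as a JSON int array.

D: 2·0+5·8 = 40 | 5·8+1·0 = 40
R: 2·5+5·3 = 25 | 5·5+1·0 = 25
J: 2·2+5·0 = 4 | 5·0+1·4 = 4
gcd(2,5,5,1) = 1

Coefficients: [2, 5, 5, 1]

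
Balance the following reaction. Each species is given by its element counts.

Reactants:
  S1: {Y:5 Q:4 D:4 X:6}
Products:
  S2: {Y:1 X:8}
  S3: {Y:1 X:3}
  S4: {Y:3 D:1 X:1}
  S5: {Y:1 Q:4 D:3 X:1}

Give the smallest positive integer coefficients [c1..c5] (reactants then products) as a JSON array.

Y: 5·5 = 25 | 1·1+4·1+5·3+5·1 = 25
Q: 5·4 = 20 | 1·0+4·0+5·0+5·4 = 20
D: 5·4 = 20 | 1·0+4·0+5·1+5·3 = 20
X: 5·6 = 30 | 1·8+4·3+5·1+5·1 = 30
gcd(5,1,4,5,5) = 1

Coefficients: [5, 1, 4, 5, 5]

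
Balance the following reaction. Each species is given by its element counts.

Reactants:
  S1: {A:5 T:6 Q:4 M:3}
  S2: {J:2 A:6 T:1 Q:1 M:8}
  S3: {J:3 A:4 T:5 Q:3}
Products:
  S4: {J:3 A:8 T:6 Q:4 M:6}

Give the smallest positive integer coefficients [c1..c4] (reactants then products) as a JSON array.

J: 2·0+3·2+3·3 = 15 | 5·3 = 15
A: 2·5+3·6+3·4 = 40 | 5·8 = 40
T: 2·6+3·1+3·5 = 30 | 5·6 = 30
Q: 2·4+3·1+3·3 = 20 | 5·4 = 20
M: 2·3+3·8+3·0 = 30 | 5·6 = 30
gcd(2,3,3,5) = 1

Coefficients: [2, 3, 3, 5]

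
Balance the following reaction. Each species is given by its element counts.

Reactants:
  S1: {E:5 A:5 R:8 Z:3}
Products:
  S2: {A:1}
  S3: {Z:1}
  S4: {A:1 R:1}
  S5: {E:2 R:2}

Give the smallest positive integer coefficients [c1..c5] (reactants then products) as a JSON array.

E: 2·5 = 10 | 4·0+6·0+6·0+5·2 = 10
A: 2·5 = 10 | 4·1+6·0+6·1+5·0 = 10
R: 2·8 = 16 | 4·0+6·0+6·1+5·2 = 16
Z: 2·3 = 6 | 4·0+6·1+6·0+5·0 = 6
gcd(2,4,6,6,5) = 1

Coefficients: [2, 4, 6, 6, 5]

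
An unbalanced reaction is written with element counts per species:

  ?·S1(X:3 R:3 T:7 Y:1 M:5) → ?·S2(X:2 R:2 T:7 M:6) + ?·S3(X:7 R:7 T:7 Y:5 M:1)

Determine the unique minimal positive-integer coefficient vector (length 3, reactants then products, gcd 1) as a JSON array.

X: 5·3 = 15 | 4·2+1·7 = 15
R: 5·3 = 15 | 4·2+1·7 = 15
T: 5·7 = 35 | 4·7+1·7 = 35
Y: 5·1 = 5 | 4·0+1·5 = 5
M: 5·5 = 25 | 4·6+1·1 = 25
gcd(5,4,1) = 1

Coefficients: [5, 4, 1]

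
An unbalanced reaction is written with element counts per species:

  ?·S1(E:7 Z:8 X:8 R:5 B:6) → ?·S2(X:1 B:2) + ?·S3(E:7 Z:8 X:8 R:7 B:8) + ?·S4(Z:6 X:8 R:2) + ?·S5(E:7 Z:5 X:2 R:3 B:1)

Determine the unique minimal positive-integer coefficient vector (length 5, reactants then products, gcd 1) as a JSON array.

Coefficients: [3, 4, 1, 1, 2]

E: 3·7 = 21 | 4·0+1·7+1·0+2·7 = 21
Z: 3·8 = 24 | 4·0+1·8+1·6+2·5 = 24
X: 3·8 = 24 | 4·1+1·8+1·8+2·2 = 24
R: 3·5 = 15 | 4·0+1·7+1·2+2·3 = 15
B: 3·6 = 18 | 4·2+1·8+1·0+2·1 = 18
gcd(3,4,1,1,2) = 1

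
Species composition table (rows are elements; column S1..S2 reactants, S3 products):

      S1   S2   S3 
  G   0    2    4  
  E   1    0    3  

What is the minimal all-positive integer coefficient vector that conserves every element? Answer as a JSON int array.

G: 3·0+2·2 = 4 | 1·4 = 4
E: 3·1+2·0 = 3 | 1·3 = 3
gcd(3,2,1) = 1

Coefficients: [3, 2, 1]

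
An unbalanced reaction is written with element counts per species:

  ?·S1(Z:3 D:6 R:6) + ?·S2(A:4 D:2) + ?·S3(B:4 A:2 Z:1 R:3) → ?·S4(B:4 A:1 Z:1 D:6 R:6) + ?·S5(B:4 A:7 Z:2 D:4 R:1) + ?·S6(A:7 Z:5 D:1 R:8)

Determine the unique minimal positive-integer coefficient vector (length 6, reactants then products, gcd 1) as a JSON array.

B: 4·0+5·0+6·4 = 24 | 4·4+2·4+2·0 = 24
A: 4·0+5·4+6·2 = 32 | 4·1+2·7+2·7 = 32
Z: 4·3+5·0+6·1 = 18 | 4·1+2·2+2·5 = 18
D: 4·6+5·2+6·0 = 34 | 4·6+2·4+2·1 = 34
R: 4·6+5·0+6·3 = 42 | 4·6+2·1+2·8 = 42
gcd(4,5,6,4,2,2) = 1

Coefficients: [4, 5, 6, 4, 2, 2]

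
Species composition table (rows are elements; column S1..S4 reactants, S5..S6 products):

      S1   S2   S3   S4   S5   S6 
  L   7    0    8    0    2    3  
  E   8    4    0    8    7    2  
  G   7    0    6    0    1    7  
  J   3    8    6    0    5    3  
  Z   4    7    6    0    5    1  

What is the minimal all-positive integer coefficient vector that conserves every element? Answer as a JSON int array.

Coefficients: [1, 3, 1, 3, 6, 1]

L: 1·7+3·0+1·8+3·0 = 15 | 6·2+1·3 = 15
E: 1·8+3·4+1·0+3·8 = 44 | 6·7+1·2 = 44
G: 1·7+3·0+1·6+3·0 = 13 | 6·1+1·7 = 13
J: 1·3+3·8+1·6+3·0 = 33 | 6·5+1·3 = 33
Z: 1·4+3·7+1·6+3·0 = 31 | 6·5+1·1 = 31
gcd(1,3,1,3,6,1) = 1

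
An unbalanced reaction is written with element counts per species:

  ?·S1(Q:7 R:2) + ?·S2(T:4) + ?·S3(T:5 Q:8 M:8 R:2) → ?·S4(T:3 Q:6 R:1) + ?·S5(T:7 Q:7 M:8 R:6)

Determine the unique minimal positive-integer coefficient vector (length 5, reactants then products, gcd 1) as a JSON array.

T: 5·0+5·4+1·5 = 25 | 6·3+1·7 = 25
Q: 5·7+5·0+1·8 = 43 | 6·6+1·7 = 43
M: 5·0+5·0+1·8 = 8 | 6·0+1·8 = 8
R: 5·2+5·0+1·2 = 12 | 6·1+1·6 = 12
gcd(5,5,1,6,1) = 1

Coefficients: [5, 5, 1, 6, 1]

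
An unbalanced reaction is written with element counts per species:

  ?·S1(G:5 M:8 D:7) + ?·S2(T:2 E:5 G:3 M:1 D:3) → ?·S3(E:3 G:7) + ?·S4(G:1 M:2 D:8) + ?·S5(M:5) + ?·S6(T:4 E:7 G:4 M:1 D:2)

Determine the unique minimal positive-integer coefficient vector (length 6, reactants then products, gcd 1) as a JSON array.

Coefficients: [4, 6, 3, 5, 5, 3]

T: 4·0+6·2 = 12 | 3·0+5·0+5·0+3·4 = 12
E: 4·0+6·5 = 30 | 3·3+5·0+5·0+3·7 = 30
G: 4·5+6·3 = 38 | 3·7+5·1+5·0+3·4 = 38
M: 4·8+6·1 = 38 | 3·0+5·2+5·5+3·1 = 38
D: 4·7+6·3 = 46 | 3·0+5·8+5·0+3·2 = 46
gcd(4,6,3,5,5,3) = 1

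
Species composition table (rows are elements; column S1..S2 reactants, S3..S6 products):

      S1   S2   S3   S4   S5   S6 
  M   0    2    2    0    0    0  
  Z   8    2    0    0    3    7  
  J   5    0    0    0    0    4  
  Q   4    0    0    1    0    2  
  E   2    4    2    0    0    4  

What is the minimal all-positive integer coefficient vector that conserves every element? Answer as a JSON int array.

M: 4·0+6·2 = 12 | 6·2+6·0+3·0+5·0 = 12
Z: 4·8+6·2 = 44 | 6·0+6·0+3·3+5·7 = 44
J: 4·5+6·0 = 20 | 6·0+6·0+3·0+5·4 = 20
Q: 4·4+6·0 = 16 | 6·0+6·1+3·0+5·2 = 16
E: 4·2+6·4 = 32 | 6·2+6·0+3·0+5·4 = 32
gcd(4,6,6,6,3,5) = 1

Coefficients: [4, 6, 6, 6, 3, 5]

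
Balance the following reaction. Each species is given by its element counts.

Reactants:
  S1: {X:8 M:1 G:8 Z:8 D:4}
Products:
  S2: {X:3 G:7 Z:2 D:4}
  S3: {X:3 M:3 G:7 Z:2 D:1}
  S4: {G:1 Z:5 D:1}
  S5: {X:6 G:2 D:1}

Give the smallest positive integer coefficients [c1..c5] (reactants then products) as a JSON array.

X: 3·8 = 24 | 1·3+1·3+4·0+3·6 = 24
M: 3·1 = 3 | 1·0+1·3+4·0+3·0 = 3
G: 3·8 = 24 | 1·7+1·7+4·1+3·2 = 24
Z: 3·8 = 24 | 1·2+1·2+4·5+3·0 = 24
D: 3·4 = 12 | 1·4+1·1+4·1+3·1 = 12
gcd(3,1,1,4,3) = 1

Coefficients: [3, 1, 1, 4, 3]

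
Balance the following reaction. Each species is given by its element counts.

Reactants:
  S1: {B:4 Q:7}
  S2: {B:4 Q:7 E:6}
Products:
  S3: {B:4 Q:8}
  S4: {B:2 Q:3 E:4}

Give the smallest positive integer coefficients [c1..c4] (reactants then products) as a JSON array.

Coefficients: [2, 4, 3, 6]

B: 2·4+4·4 = 24 | 3·4+6·2 = 24
Q: 2·7+4·7 = 42 | 3·8+6·3 = 42
E: 2·0+4·6 = 24 | 3·0+6·4 = 24
gcd(2,4,3,6) = 1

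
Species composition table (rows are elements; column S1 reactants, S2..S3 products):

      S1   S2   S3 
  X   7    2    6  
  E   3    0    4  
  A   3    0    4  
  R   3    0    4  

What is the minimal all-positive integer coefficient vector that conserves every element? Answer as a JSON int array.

X: 4·7 = 28 | 5·2+3·6 = 28
E: 4·3 = 12 | 5·0+3·4 = 12
A: 4·3 = 12 | 5·0+3·4 = 12
R: 4·3 = 12 | 5·0+3·4 = 12
gcd(4,5,3) = 1

Coefficients: [4, 5, 3]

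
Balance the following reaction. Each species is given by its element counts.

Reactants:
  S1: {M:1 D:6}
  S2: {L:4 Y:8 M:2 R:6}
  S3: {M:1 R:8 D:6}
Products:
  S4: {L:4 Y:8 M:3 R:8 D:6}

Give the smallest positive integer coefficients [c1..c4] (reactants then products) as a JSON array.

L: 3·0+4·4+1·0 = 16 | 4·4 = 16
Y: 3·0+4·8+1·0 = 32 | 4·8 = 32
M: 3·1+4·2+1·1 = 12 | 4·3 = 12
R: 3·0+4·6+1·8 = 32 | 4·8 = 32
D: 3·6+4·0+1·6 = 24 | 4·6 = 24
gcd(3,4,1,4) = 1

Coefficients: [3, 4, 1, 4]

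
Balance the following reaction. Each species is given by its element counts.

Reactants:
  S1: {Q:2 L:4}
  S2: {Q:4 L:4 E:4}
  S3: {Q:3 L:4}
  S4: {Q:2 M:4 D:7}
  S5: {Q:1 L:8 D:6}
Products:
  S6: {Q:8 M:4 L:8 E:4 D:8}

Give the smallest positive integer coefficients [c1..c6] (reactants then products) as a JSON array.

Q: 1·2+6·4+3·3+6·2+1·1 = 48 | 6·8 = 48
M: 1·0+6·0+3·0+6·4+1·0 = 24 | 6·4 = 24
L: 1·4+6·4+3·4+6·0+1·8 = 48 | 6·8 = 48
E: 1·0+6·4+3·0+6·0+1·0 = 24 | 6·4 = 24
D: 1·0+6·0+3·0+6·7+1·6 = 48 | 6·8 = 48
gcd(1,6,3,6,1,6) = 1

Coefficients: [1, 6, 3, 6, 1, 6]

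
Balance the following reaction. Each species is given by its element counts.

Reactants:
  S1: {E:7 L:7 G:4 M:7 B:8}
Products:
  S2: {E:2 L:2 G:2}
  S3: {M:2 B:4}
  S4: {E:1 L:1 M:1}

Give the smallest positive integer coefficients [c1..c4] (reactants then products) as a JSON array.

Coefficients: [1, 2, 2, 3]

E: 1·7 = 7 | 2·2+2·0+3·1 = 7
L: 1·7 = 7 | 2·2+2·0+3·1 = 7
G: 1·4 = 4 | 2·2+2·0+3·0 = 4
M: 1·7 = 7 | 2·0+2·2+3·1 = 7
B: 1·8 = 8 | 2·0+2·4+3·0 = 8
gcd(1,2,2,3) = 1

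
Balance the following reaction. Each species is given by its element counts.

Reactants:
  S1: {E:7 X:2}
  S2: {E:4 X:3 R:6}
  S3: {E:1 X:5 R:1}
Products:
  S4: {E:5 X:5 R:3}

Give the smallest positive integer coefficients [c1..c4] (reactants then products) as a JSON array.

E: 2·7+2·4+3·1 = 25 | 5·5 = 25
X: 2·2+2·3+3·5 = 25 | 5·5 = 25
R: 2·0+2·6+3·1 = 15 | 5·3 = 15
gcd(2,2,3,5) = 1

Coefficients: [2, 2, 3, 5]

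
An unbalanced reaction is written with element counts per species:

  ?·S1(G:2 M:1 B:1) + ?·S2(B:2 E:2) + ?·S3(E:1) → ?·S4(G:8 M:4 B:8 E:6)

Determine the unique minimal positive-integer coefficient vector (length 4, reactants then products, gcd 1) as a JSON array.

Coefficients: [4, 2, 2, 1]

G: 4·2+2·0+2·0 = 8 | 1·8 = 8
M: 4·1+2·0+2·0 = 4 | 1·4 = 4
B: 4·1+2·2+2·0 = 8 | 1·8 = 8
E: 4·0+2·2+2·1 = 6 | 1·6 = 6
gcd(4,2,2,1) = 1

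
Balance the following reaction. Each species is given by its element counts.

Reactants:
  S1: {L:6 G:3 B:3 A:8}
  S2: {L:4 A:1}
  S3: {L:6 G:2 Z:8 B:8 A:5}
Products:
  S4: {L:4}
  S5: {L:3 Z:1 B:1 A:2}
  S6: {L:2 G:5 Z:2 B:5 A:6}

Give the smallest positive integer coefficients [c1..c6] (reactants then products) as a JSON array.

L: 1·6+5·4+1·6 = 32 | 3·4+6·3+1·2 = 32
G: 1·3+5·0+1·2 = 5 | 3·0+6·0+1·5 = 5
Z: 1·0+5·0+1·8 = 8 | 3·0+6·1+1·2 = 8
B: 1·3+5·0+1·8 = 11 | 3·0+6·1+1·5 = 11
A: 1·8+5·1+1·5 = 18 | 3·0+6·2+1·6 = 18
gcd(1,5,1,3,6,1) = 1

Coefficients: [1, 5, 1, 3, 6, 1]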